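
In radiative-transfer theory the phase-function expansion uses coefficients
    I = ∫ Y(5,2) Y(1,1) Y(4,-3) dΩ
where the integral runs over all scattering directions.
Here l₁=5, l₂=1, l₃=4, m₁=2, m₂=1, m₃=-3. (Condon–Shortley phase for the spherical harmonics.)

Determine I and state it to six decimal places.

Checks pass: Σm=0; 10 even; l₃=4∈[4,6].
(2·5+1)(2·1+1)(2·4+1) = 297
Δ: 2! 8! 0! / 11! → 1/495
sum: t=1:−1/576 = -1/576
3j²(5 1 4; 0 0 0) = Δ·Π!·Σ² = 5/99  (sign -1)
sum: t=2:+1/10080 = 1/10080
3j²(5 1 4; 2 1 -3) = Δ·Π!·Σ² = 1/165  (sign -1)
combine: 4πI² = 297·5/99·1/165 = 1/11
take √, sign +1: I = 0.08505478

0.085055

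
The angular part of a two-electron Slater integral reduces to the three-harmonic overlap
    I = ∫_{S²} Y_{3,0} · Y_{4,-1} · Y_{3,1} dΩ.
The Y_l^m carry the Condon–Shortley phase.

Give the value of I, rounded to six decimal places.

m-sum 0 ✓  L=10 even ✓  1≤3≤7 ✓
Π(2lᵢ+1) = 7×9×7 = 441
triangle coeff Δ(3,4,3) = 1/34650
Σ_t [1,3]: t=1:−1/72 t=2:+1/16 t=3:−1/72 = 5/144
(3j)²=2/77 [(3 4 3; 0 0 0)], sign=-1
Σ_t [1,3]: t=1:−1/48 t=2:+1/24 t=3:−1/288 = 5/288
(3j)²=5/462 [(3 4 3; 0 -1 1)], sign=+1
⇒ 4πI² = 15/121
I = (-1)√(15/121/(4π)) = -0.09932258

-0.099323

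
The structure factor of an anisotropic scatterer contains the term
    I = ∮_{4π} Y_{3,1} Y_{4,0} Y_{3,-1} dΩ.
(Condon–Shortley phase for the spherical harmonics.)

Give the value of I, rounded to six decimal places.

m-sum 0 ✓  L=10 even ✓  1≤3≤7 ✓
Π(2lᵢ+1) = 7×9×7 = 441
triangle coeff Δ(3,4,3) = 1/34650
Σ_t [1,3]: t=1:−1/72 t=2:+1/16 t=3:−1/72 = 5/144
(3j)²=2/77 [(3 4 3; 0 0 0)], sign=-1
Σ_t [0,2]: t=0:+1/1152 t=1:−1/36 t=2:+1/32 = 5/1152
(3j)²=1/1386 [(3 4 3; 1 0 -1)], sign=+1
⇒ 4πI² = 1/121
I = (-1)√(1/121/(4π)) = -0.02564498

-0.025645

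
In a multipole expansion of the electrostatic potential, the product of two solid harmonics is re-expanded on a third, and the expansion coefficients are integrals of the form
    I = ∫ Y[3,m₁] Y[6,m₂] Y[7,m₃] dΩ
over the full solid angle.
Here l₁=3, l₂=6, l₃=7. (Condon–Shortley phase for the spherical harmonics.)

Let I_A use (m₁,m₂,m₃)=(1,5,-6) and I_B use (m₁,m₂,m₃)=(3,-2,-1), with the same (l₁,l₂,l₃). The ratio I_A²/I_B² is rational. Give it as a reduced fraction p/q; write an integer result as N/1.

1573/29400

Shared (l₁,l₂,l₃)=(3,6,7): N and (l;000)² cancel in I_A²/I_B².
A: Δ = 2!·4!·10!/17! = 1/2042040; Racah Σ t=1..2: t=1:−1/21772800 t=2:+1/17418240 = 1/87091200; ⇒ 3j(3 6 7; 1 5 -6)² = 11/14280, sgn -1
B: Δ = 2!·4!·10!/17! = 1/2042040; Racah Σ t=0..0: t=0:+1/829440 = 1/829440; ⇒ 3j(3 6 7; 3 -2 -1)² = 35/2431, sgn +1
I_A²/I_B² = (11/14280)/(35/2431) = 1573/29400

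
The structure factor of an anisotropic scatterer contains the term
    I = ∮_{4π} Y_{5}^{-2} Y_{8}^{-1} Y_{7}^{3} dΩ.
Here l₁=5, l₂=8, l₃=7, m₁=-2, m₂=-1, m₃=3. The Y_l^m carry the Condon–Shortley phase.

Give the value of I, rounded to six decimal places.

Checks pass: Σm=0; 20 even; l₃=7∈[3,13].
(2·5+1)(2·8+1)(2·7+1) = 2805
Δ: 6! 4! 10! / 21! → 1/814773960
sum: t=1:−1/87091200 t=2:+1/4976640 t=3:−1/2073600 t=4:+1/4976640 t=5:−1/87091200 = -1/9676800
3j²(5 8 7; 0 0 0) = Δ·Π!·Σ² = 360/46189  (sign +1)
sum: t=3:−1/14929920 t=4:+1/8709120 t=5:−1/38707200 t=6:+1/1567641600 = 71/3135283200
3j²(5 8 7; -2 -1 3) = Δ·Π!·Σ² = 5041/1662804  (sign +1)
combine: 4πI² = 2805·360/46189·5041/1662804 = 756150/11408683
take √, sign +1: I = 0.07262419

0.072624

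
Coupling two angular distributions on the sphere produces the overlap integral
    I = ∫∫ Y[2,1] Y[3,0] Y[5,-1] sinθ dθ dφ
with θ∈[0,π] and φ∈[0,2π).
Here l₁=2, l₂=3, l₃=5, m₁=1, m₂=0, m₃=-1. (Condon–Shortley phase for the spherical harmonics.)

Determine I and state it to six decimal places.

Checks pass: Σm=0; 10 even; l₃=5∈[1,5].
(2·2+1)(2·3+1)(2·5+1) = 385
Δ: 0! 4! 6! / 11! → 1/2310
sum: t=0:+1/144 = 1/144
3j²(2 3 5; 0 0 0) = Δ·Π!·Σ² = 10/231  (sign -1)
sum: t=0:+1/216 = 1/216
3j²(2 3 5; 1 0 -1) = Δ·Π!·Σ² = 8/231  (sign +1)
combine: 4πI² = 385·10/231·8/231 = 400/693
take √, sign -1: I = -0.21431790

-0.214318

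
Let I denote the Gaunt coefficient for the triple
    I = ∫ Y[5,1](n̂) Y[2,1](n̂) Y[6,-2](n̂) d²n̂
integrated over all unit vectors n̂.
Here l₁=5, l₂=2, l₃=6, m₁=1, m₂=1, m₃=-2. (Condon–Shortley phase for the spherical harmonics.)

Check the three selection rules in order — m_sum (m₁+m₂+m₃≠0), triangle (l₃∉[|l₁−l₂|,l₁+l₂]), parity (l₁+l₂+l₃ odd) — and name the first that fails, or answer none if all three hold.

parity

m₁+m₂+m₃ = 1 + 1 − 2 = 0  ✓
triangle: |5−2|=3 ≤ l₃=6 ≤ 5+2=7  ✓
parity: l₁+l₂+l₃ = 13 is odd  ✗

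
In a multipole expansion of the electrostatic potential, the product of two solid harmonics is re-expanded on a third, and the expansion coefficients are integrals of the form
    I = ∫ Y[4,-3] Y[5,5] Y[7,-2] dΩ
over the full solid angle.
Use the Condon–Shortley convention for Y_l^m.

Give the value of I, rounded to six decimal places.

Rules hold: Σm=0, L=16 even, 1≤7≤9.
N = 9·11·15 = 1485
Δ = 2!·6!·8!/17! = 1/6126120
Racah Σ t=0..2: t=0:+1/69120 t=1:−1/20736 t=2:+1/69120 = -1/51840
⇒ 3j(4 5 7; 0 0 0)² = 280/21879, sgn +1
Racah Σ t=2..2: t=2:+1/9676800 = 1/9676800
⇒ 3j(4 5 7; -3 5 -2)² = 27/19448, sgn -1
4πI² = N·(3j₀)²·(3jₘ)² = 14175/537251
I = -1·√(0.0263843/4π) = -0.04582136

-0.045821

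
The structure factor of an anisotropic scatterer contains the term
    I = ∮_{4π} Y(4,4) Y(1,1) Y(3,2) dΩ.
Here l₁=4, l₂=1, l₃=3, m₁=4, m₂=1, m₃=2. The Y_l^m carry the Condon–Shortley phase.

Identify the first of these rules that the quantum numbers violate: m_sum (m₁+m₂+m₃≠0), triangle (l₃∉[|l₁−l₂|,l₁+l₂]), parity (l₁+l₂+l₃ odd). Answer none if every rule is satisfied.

azimuthal sum: 4 + 1 + 2 = 7  ✗
3 ≤ 3 ≤ 5 (triangle on l)
L = 4 + 1 + 3 = 8 (even)

m_sum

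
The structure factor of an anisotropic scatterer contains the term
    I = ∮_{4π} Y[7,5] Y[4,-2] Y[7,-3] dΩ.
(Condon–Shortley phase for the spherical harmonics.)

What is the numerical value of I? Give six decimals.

Rules hold: Σm=0, L=18 even, 3≤7≤11.
N = 15·9·15 = 2025
Δ = 4!·10!·4!/19! = 1/58198140
Racah Σ t=0..4: t=0:+1/17418240 t=1:−1/622080 t=2:+1/230400 t=3:−1/622080 t=4:+1/17418240 = 1/806400
⇒ 3j(7 4 7; 0 0 0)² = 2268/230945, sgn -1
Racah Σ t=0..2: t=0:+1/7741440 t=1:−1/13063680 t=2:+1/348364800 = 29/522547200
⇒ 3j(7 4 7; 5 -2 -3)² = 1682/264537, sgn +1
4πI² = N·(3j₀)²·(3jₘ)² = 24523560/193947611
I = -1·√(0.126444/4π) = -0.10031009

-0.100310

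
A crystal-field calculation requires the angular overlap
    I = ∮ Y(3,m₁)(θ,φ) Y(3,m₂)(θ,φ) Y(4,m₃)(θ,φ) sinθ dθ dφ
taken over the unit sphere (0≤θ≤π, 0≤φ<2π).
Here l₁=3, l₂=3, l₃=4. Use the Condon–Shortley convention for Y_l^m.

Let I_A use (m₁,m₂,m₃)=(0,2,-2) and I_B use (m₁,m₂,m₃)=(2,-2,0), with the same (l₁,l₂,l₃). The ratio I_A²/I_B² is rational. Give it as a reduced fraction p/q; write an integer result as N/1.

Shared (l₁,l₂,l₃)=(3,3,4): N and (l;000)² cancel in I_A²/I_B².
A: Δ = 2!·4!·4!/11! = 1/34650; Racah Σ t=1..2: t=1:−1/96 t=2:+1/72 = 1/288; ⇒ 3j(3 3 4; 0 2 -2)² = 1/462, sgn +1
B: Δ = 2!·4!·4!/11! = 1/34650; Racah Σ t=0..1: t=0:+1/72 t=1:−1/576 = 7/576; ⇒ 3j(3 3 4; 2 -2 0)² = 7/198, sgn +1
I_A²/I_B² = (1/462)/(7/198) = 3/49

3/49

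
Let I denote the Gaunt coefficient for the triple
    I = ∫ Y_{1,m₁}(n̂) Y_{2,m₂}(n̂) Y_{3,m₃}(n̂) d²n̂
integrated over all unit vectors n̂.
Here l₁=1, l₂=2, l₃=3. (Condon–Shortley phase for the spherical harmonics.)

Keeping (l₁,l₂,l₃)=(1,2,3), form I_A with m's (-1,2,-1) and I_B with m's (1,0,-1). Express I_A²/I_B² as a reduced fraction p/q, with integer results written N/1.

l's match ⇒ only the (l;m) 3-j factors differ between A and B.
A: triangle coeff Δ(1,2,3) = 1/105; Σ_t [0,0]: t=0:+1/48 = 1/48; (3j)²=1/105 [(1 2 3; -1 2 -1)], sign=+1
B: triangle coeff Δ(1,2,3) = 1/105; Σ_t [0,0]: t=0:+1/8 = 1/8; (3j)²=2/35 [(1 2 3; 1 0 -1)], sign=+1
I_A²/I_B² = (1/105)/(2/35) = 1/6

1/6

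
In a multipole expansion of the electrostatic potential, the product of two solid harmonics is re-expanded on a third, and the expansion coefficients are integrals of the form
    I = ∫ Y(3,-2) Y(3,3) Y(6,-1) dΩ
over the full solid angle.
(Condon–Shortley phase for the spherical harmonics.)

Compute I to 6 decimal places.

-0.031364

Checks pass: Σm=0; 12 even; l₃=6∈[0,6].
(2·3+1)(2·3+1)(2·6+1) = 637
Δ: 0! 6! 6! / 13! → 1/12012
sum: t=0:+1/1296 = 1/1296
3j²(3 3 6; 0 0 0) = Δ·Π!·Σ² = 100/3003  (sign +1)
sum: t=0:+1/86400 = 1/86400
3j²(3 3 6; -2 3 -1) = Δ·Π!·Σ² = 1/1716  (sign -1)
combine: 4πI² = 637·100/3003·1/1716 = 175/14157
take √, sign -1: I = -0.03136379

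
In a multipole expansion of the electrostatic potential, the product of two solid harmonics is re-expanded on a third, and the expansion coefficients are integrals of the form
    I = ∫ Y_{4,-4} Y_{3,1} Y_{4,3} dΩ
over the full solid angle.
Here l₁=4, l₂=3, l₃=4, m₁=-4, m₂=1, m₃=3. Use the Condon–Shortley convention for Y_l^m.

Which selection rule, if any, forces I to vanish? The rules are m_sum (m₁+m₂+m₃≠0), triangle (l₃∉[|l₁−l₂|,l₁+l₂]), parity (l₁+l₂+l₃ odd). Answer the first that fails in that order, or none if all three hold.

parity

Σmᵢ = 0  ✓
l₃∈[|l₁−l₂|,l₁+l₂]=[1,7], have l₃=4  ✓
Σlᵢ = 11 ⇒ odd  ✗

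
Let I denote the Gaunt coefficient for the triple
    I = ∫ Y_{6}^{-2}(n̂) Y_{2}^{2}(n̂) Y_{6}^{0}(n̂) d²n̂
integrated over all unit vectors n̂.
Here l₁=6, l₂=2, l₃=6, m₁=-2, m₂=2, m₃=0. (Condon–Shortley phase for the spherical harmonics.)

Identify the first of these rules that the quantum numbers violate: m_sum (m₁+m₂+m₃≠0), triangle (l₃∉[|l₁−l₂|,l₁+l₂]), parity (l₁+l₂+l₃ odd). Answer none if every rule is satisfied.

none

m₁+m₂+m₃ = -2 + 2 + 0 = 0  ✓
triangle: |6−2|=4 ≤ l₃=6 ≤ 6+2=8  ✓
parity: l₁+l₂+l₃ = 14 is even  ✓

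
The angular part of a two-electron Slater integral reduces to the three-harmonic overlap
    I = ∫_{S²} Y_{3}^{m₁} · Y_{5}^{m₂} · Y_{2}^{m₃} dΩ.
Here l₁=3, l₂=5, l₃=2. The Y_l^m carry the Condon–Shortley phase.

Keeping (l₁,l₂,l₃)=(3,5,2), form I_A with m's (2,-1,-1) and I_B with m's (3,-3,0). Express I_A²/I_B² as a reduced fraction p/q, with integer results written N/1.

Shared (l₁,l₂,l₃)=(3,5,2): N and (l;000)² cancel in I_A²/I_B².
A: Δ = 6!·0!·4!/11! = 1/2310; Racah Σ t=1..1: t=1:−1/720 = -1/720; ⇒ 3j(3 5 2; 2 -1 -1)² = 4/385, sgn +1
B: Δ = 6!·0!·4!/11! = 1/2310; Racah Σ t=0..0: t=0:+1/2880 = 1/2880; ⇒ 3j(3 5 2; 3 -3 0)² = 2/165, sgn +1
I_A²/I_B² = (4/385)/(2/165) = 6/7

6/7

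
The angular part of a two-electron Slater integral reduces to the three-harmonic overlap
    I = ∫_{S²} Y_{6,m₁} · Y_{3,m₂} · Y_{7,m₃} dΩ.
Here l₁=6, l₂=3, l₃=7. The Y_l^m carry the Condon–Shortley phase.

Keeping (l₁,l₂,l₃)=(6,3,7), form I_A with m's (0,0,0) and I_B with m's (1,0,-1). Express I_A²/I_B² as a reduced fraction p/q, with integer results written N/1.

l's match ⇒ only the (l;m) 3-j factors differ between A and B.
A: triangle coeff Δ(6,3,7) = 1/2042040; Σ_t [0,2]: t=0:+1/207360 t=1:−1/57600 t=2:+1/207360 = -1/129600; (3j)²=168/12155 [(6 3 7; 0 0 0)], sign=+1
B: triangle coeff Δ(6,3,7) = 1/2042040; Σ_t [0,2]: t=0:+1/172800 t=1:−1/69120 t=2:+1/362880 = -43/7257600; (3j)²=1849/170170 [(6 3 7; 1 0 -1)], sign=-1
I_A²/I_B² = (168/12155)/(1849/170170) = 2352/1849

2352/1849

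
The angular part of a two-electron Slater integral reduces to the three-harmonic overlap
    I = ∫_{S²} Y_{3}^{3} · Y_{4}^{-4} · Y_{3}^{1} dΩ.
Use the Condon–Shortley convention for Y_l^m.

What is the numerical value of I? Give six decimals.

Checks pass: Σm=0; 10 even; l₃=3∈[1,7].
(2·3+1)(2·4+1)(2·3+1) = 441
Δ: 4! 2! 4! / 11! → 1/34650
sum: t=1:−1/72 t=2:+1/16 t=3:−1/72 = 5/144
3j²(3 4 3; 0 0 0) = Δ·Π!·Σ² = 2/77  (sign -1)
sum: t=0:+1/1152 = 1/1152
3j²(3 4 3; 3 -4 1) = Δ·Π!·Σ² = 1/33  (sign +1)
combine: 4πI² = 441·2/77·1/33 = 42/121
take √, sign -1: I = -0.16619847

-0.166198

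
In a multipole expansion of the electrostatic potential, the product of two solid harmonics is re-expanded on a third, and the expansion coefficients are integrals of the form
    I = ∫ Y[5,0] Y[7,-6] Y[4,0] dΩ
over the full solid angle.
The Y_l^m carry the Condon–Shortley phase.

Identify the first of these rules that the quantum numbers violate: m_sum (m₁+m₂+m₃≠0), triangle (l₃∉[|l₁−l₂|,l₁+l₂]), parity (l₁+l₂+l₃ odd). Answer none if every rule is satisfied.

m_sum

azimuthal sum: 0 − 6 + 0 = -6  ✗
2 ≤ 4 ≤ 12 (triangle on l)
L = 5 + 7 + 4 = 16 (even)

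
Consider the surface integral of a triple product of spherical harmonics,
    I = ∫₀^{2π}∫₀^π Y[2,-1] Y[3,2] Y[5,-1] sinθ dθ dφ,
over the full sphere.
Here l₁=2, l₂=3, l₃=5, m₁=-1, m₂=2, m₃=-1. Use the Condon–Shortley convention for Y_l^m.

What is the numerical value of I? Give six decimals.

-0.117387

Checks pass: Σm=0; 10 even; l₃=5∈[1,5].
(2·2+1)(2·3+1)(2·5+1) = 385
Δ: 0! 4! 6! / 11! → 1/2310
sum: t=0:+1/144 = 1/144
3j²(2 3 5; 0 0 0) = Δ·Π!·Σ² = 10/231  (sign -1)
sum: t=0:+1/720 = 1/720
3j²(2 3 5; -1 2 -1) = Δ·Π!·Σ² = 4/385  (sign +1)
combine: 4πI² = 385·10/231·4/385 = 40/231
take √, sign -1: I = -0.11738675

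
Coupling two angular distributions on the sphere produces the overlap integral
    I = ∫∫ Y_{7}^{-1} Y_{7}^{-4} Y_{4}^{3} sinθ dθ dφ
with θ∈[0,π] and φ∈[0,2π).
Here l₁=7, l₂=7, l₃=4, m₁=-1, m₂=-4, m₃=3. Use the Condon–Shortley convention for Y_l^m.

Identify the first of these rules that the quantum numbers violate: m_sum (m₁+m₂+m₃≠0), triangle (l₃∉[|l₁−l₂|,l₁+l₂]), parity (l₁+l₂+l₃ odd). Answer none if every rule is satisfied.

m₁+m₂+m₃ = -1 − 4 + 3 = -2  ✗
triangle: |7−7|=0 ≤ l₃=4 ≤ 7+7=14
parity: l₁+l₂+l₃ = 18 is even

m_sum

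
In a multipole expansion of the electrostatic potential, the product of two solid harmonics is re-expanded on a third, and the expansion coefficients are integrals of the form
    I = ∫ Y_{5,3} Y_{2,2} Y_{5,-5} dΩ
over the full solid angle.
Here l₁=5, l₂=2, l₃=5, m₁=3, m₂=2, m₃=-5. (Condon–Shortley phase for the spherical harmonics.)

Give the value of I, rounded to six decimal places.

m-sum 0 ✓  L=12 even ✓  3≤5≤7 ✓
Π(2lᵢ+1) = 11×5×11 = 605
triangle coeff Δ(5,2,5) = 1/38610
Σ_t [0,2]: t=0:+1/2880 t=1:−1/576 t=2:+1/2880 = -1/960
(3j)²=10/429 [(5 2 5; 0 0 0)], sign=+1
Σ_t [2,2]: t=2:+1/161280 = 1/161280
(3j)²=1/143 [(5 2 5; 3 2 -5)], sign=+1
⇒ 4πI² = 50/507
I = (+1)√(50/507/(4π)) = 0.08858824

0.088588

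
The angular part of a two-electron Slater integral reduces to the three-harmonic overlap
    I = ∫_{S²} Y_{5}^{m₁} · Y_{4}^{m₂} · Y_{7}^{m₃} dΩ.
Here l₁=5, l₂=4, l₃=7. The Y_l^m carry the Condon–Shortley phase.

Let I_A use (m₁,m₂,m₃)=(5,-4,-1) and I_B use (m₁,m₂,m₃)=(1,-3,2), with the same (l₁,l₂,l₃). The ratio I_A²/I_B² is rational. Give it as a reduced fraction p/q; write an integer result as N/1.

Same 5,4,7: normalisation and zero-m 3j drop out of the ratio.
A: Δ: 2! 8! 6! / 17! → 1/6126120; sum: t=0:+1/58060800 = 1/58060800; 3j²(5 4 7; 5 -4 -1) = Δ·Π!·Σ² = 1/4862  (sign +1)
B: Δ: 2! 8! 6! / 17! → 1/6126120; sum: t=0:+1/138240 t=1:−1/518400 = 11/2073600; 3j²(5 4 7; 1 -3 2) = Δ·Π!·Σ² = 77/4420  (sign -1)
I_A²/I_B² = (1/4862)/(77/4420) = 10/847

10/847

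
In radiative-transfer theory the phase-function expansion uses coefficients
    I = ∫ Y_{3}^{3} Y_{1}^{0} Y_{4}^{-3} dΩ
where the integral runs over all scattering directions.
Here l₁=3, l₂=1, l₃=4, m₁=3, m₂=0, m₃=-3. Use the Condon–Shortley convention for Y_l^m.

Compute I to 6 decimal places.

Rules hold: Σm=0, L=8 even, 2≤4≤4.
N = 7·3·9 = 189
Δ = 0!·6!·2!/9! = 1/252
Racah Σ t=0..0: t=0:+1/36 = 1/36
⇒ 3j(3 1 4; 0 0 0)² = 4/63, sgn +1
Racah Σ t=0..0: t=0:+1/720 = 1/720
⇒ 3j(3 1 4; 3 0 -3)² = 1/36, sgn -1
4πI² = N·(3j₀)²·(3jₘ)² = 1/3
I = -1·√(0.333333/4π) = -0.16286750

-0.162868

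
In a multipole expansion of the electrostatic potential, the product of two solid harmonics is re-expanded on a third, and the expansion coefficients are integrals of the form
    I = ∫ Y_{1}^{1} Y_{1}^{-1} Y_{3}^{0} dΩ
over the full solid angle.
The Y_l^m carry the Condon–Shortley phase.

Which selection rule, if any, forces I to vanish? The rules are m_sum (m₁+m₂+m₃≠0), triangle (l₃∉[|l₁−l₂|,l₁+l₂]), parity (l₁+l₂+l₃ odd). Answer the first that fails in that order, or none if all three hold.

Σmᵢ = 0  ✓
l₃∈[|l₁−l₂|,l₁+l₂]=[0,2], have l₃=3  ✗
Σlᵢ = 5 ⇒ odd

triangle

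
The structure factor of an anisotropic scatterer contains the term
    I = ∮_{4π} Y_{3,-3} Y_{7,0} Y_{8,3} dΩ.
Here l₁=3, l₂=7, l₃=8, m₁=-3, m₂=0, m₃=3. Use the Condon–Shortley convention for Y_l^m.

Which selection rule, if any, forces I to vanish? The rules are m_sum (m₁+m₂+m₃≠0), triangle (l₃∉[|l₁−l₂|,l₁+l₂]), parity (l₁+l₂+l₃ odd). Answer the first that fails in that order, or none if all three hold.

m₁+m₂+m₃ = -3 + 0 + 3 = 0  ✓
triangle: |3−7|=4 ≤ l₃=8 ≤ 3+7=10  ✓
parity: l₁+l₂+l₃ = 18 is even  ✓

none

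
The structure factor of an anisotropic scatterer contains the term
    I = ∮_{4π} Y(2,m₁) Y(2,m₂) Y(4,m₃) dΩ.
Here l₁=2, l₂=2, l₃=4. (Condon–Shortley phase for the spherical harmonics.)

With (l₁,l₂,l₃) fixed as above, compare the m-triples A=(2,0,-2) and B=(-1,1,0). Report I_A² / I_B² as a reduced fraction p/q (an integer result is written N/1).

Shared (l₁,l₂,l₃)=(2,2,4): N and (l;000)² cancel in I_A²/I_B².
A: Δ = 0!·4!·4!/9! = 1/630; Racah Σ t=0..0: t=0:+1/96 = 1/96; ⇒ 3j(2 2 4; 2 0 -2)² = 1/42, sgn +1
B: Δ = 0!·4!·4!/9! = 1/630; Racah Σ t=0..0: t=0:+1/36 = 1/36; ⇒ 3j(2 2 4; -1 1 0)² = 8/315, sgn +1
I_A²/I_B² = (1/42)/(8/315) = 15/16

15/16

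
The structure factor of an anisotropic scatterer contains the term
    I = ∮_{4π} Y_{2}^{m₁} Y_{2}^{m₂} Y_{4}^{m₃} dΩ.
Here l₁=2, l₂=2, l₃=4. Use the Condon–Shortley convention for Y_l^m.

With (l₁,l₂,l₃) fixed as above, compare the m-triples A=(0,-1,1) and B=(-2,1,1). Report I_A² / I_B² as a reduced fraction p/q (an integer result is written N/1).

6/1

l's match ⇒ only the (l;m) 3-j factors differ between A and B.
A: triangle coeff Δ(2,2,4) = 1/630; Σ_t [0,0]: t=0:+1/24 = 1/24; (3j)²=1/21 [(2 2 4; 0 -1 1)], sign=-1
B: triangle coeff Δ(2,2,4) = 1/630; Σ_t [0,0]: t=0:+1/144 = 1/144; (3j)²=1/126 [(2 2 4; -2 1 1)], sign=-1
I_A²/I_B² = (1/21)/(1/126) = 6/1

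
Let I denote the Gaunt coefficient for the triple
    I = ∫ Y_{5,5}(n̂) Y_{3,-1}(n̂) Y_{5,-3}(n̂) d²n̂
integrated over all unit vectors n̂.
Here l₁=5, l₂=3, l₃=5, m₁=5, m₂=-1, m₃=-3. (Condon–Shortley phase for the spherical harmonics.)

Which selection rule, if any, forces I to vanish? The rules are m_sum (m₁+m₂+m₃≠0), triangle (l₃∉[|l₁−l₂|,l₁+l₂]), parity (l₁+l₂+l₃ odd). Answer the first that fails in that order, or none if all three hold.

m₁+m₂+m₃ = 5 − 1 − 3 = 1  ✗
triangle: |5−3|=2 ≤ l₃=5 ≤ 5+3=8
parity: l₁+l₂+l₃ = 13 is odd

m_sum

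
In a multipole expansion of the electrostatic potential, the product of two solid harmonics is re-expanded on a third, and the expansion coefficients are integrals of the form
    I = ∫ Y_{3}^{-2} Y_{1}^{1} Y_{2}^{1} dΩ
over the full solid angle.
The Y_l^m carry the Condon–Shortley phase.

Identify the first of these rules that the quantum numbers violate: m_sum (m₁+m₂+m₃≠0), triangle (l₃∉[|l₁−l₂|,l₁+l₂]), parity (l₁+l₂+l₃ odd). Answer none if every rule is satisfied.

none

azimuthal sum: -2 + 1 + 1 = 0  ✓
2 ≤ 2 ≤ 4 (triangle on l)  ✓
L = 3 + 1 + 2 = 6 (even)  ✓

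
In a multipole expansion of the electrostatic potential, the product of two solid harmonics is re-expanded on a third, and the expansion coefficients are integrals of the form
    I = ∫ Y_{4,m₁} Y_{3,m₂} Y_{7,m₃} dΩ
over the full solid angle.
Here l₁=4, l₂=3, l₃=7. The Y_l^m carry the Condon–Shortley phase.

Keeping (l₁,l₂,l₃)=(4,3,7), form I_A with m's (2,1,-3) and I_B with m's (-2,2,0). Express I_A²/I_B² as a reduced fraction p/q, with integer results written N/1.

l's match ⇒ only the (l;m) 3-j factors differ between A and B.
A: triangle coeff Δ(4,3,7) = 1/45045; Σ_t [0,0]: t=0:+1/69120 = 1/69120; (3j)²=4/143 [(4 3 7; 2 1 -3)], sign=+1
B: triangle coeff Δ(4,3,7) = 1/45045; Σ_t [0,0]: t=0:+1/172800 = 1/172800; (3j)²=7/2145 [(4 3 7; -2 2 0)], sign=-1
I_A²/I_B² = (4/143)/(7/2145) = 60/7

60/7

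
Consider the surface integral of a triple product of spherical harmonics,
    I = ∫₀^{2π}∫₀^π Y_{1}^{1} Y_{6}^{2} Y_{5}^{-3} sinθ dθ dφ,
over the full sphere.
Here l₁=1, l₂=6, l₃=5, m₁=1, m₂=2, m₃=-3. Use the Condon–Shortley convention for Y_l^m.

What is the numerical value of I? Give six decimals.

Checks pass: Σm=0; 12 even; l₃=5∈[5,7].
(2·1+1)(2·6+1)(2·5+1) = 429
Δ: 2! 0! 10! / 13! → 1/858
sum: t=1:−1/14400 = -1/14400
3j²(1 6 5; 0 0 0) = Δ·Π!·Σ² = 6/143  (sign +1)
sum: t=0:+1/161280 = 1/161280
3j²(1 6 5; 1 2 -3) = Δ·Π!·Σ² = 1/143  (sign +1)
combine: 4πI² = 429·6/143·1/143 = 18/143
take √, sign +1: I = 0.10008369

0.100084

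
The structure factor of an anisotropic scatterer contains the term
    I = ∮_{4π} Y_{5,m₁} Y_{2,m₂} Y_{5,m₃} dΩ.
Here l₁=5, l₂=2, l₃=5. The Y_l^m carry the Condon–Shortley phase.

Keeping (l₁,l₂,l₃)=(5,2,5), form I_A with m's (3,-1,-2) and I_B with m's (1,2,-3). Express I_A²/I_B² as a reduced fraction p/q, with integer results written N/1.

Shared (l₁,l₂,l₃)=(5,2,5): N and (l;000)² cancel in I_A²/I_B².
A: Δ = 2!·8!·2!/13! = 1/38610; Racah Σ t=0..1: t=0:+1/2880 t=1:−1/10080 = 1/4032; ⇒ 3j(5 2 5; 3 -1 -2)² = 10/429, sgn -1
B: Δ = 2!·8!·2!/13! = 1/38610; Racah Σ t=2..2: t=2:+1/5760 = 1/5760; ⇒ 3j(5 2 5; 1 2 -3)² = 56/2145, sgn +1
I_A²/I_B² = (10/429)/(56/2145) = 25/28

25/28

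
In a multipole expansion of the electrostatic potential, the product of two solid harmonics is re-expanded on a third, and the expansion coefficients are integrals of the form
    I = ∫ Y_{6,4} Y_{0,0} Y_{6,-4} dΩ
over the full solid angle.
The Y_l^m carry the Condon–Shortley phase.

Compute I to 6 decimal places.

0.282095

Rules hold: Σm=0, L=12 even, 6≤6≤6.
N = 13·1·13 = 169
Δ = 0!·12!·0!/13! = 1/13
Racah Σ t=0..0: t=0:+1/518400 = 1/518400
⇒ 3j(6 0 6; 0 0 0)² = 1/13, sgn +1
Racah Σ t=0..0: t=0:+1/7257600 = 1/7257600
⇒ 3j(6 0 6; 4 0 -4)² = 1/13, sgn +1
4πI² = N·(3j₀)²·(3jₘ)² = 1/1
I = +1·√(1/4π) = 0.28209479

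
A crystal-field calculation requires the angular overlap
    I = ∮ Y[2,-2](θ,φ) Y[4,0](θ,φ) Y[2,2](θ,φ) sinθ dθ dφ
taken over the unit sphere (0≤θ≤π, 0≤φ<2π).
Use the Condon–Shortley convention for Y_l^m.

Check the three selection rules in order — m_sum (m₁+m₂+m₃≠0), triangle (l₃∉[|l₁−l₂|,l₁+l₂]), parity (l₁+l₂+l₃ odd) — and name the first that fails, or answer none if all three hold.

none

azimuthal sum: -2 + 0 + 2 = 0  ✓
2 ≤ 2 ≤ 6 (triangle on l)  ✓
L = 2 + 4 + 2 = 8 (even)  ✓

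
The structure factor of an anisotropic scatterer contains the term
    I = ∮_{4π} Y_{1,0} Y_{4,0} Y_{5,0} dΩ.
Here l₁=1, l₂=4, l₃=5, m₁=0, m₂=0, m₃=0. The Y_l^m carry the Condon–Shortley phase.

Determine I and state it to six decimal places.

Rules hold: Σm=0, L=10 even, 3≤5≤5.
N = 3·9·11 = 297
Δ = 0!·2!·8!/11! = 1/495
Racah Σ t=0..0: t=0:+1/576 = 1/576
⇒ 3j(1 4 5; 0 0 0)² = 5/99, sgn -1
(m-triple is (0,0,0) — same symbol as above.)
4πI² = N·(3j₀)²·(3jₘ)² = 25/33
I = +1·√(0.757576/4π) = 0.24553200

0.245532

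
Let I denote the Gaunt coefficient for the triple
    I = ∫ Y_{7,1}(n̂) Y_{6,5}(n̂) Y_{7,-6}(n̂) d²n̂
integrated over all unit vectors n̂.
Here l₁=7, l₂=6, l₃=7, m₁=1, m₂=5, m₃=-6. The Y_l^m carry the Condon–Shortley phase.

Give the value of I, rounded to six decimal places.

m-sum 0 ✓  L=20 even ✓  1≤7≤13 ✓
Π(2lᵢ+1) = 15×13×15 = 2925
triangle coeff Δ(7,6,7) = 1/2444321880
Σ_t [0,6]: t=0:+1/2612736000 t=1:−1/20736000 t=2:+1/1658880 t=3:−1/746496 t=4:+1/1658880 t=5:−1/20736000 t=6:+1/2612736000 = -1/4354560
(3j)²=1000/138567 [(7 6 7; 0 0 0)], sign=+1
Σ_t [5,6]: t=5:−1/435456000 t=6:+1/3483648000 = -1/497664000
(3j)²=77/6460 [(7 6 7; 1 5 -6)], sign=+1
⇒ 4πI² = 26250/104329
I = (+1)√(26250/104329/(4π)) = 0.14150025

0.141500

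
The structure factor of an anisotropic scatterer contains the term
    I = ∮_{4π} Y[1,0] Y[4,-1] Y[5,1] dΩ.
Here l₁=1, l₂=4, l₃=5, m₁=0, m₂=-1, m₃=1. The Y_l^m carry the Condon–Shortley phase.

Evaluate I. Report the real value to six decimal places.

-0.240571

m-sum 0 ✓  L=10 even ✓  3≤5≤5 ✓
Π(2lᵢ+1) = 3×9×11 = 297
triangle coeff Δ(1,4,5) = 1/495
Σ_t [0,0]: t=0:+1/576 = 1/576
(3j)²=5/99 [(1 4 5; 0 0 0)], sign=-1
Σ_t [0,0]: t=0:+1/720 = 1/720
(3j)²=8/165 [(1 4 5; 0 -1 1)], sign=+1
⇒ 4πI² = 8/11
I = (-1)√(8/11/(4π)) = -0.24057125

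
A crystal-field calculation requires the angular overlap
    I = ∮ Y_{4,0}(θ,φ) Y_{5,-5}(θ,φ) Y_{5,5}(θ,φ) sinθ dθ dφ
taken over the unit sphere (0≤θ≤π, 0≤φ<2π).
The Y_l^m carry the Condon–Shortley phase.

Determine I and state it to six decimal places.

Checks pass: Σm=0; 14 even; l₃=5∈[1,9].
(2·4+1)(2·5+1)(2·5+1) = 1089
Δ: 4! 4! 6! / 15! → 1/3153150
sum: t=0:+1/69120 t=1:−1/1728 t=2:+1/576 t=3:−1/1728 t=4:+1/69120 = 7/11520
3j²(4 5 5; 0 0 0) = Δ·Π!·Σ² = 2/143  (sign -1)
sum: t=0:+1/414720 = 1/414720
3j²(4 5 5; 0 -5 5) = Δ·Π!·Σ² = 2/143  (sign +1)
combine: 4πI² = 1089·2/143·2/143 = 36/169
take √, sign -1: I = -0.13019760

-0.130198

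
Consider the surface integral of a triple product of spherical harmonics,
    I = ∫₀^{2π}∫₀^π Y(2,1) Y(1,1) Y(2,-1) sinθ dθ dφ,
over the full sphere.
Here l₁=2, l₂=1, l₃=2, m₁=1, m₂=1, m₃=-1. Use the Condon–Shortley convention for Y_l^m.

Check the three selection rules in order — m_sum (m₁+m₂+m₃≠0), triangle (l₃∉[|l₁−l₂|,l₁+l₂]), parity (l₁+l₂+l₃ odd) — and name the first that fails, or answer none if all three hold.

m_sum

m₁+m₂+m₃ = 1 + 1 − 1 = 1  ✗
triangle: |2−1|=1 ≤ l₃=2 ≤ 2+1=3
parity: l₁+l₂+l₃ = 5 is odd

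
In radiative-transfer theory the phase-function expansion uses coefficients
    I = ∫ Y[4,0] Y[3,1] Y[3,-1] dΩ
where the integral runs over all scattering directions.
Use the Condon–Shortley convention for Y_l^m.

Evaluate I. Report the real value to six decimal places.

-0.025645

Checks pass: Σm=0; 10 even; l₃=3∈[1,7].
(2·4+1)(2·3+1)(2·3+1) = 441
Δ: 4! 4! 2! / 11! → 1/34650
sum: t=1:−1/72 t=2:+1/16 t=3:−1/72 = 5/144
3j²(4 3 3; 0 0 0) = Δ·Π!·Σ² = 2/77  (sign -1)
sum: t=2:+1/32 t=3:−1/36 t=4:+1/1152 = 5/1152
3j²(4 3 3; 0 1 -1) = Δ·Π!·Σ² = 1/1386  (sign +1)
combine: 4πI² = 441·2/77·1/1386 = 1/121
take √, sign -1: I = -0.02564498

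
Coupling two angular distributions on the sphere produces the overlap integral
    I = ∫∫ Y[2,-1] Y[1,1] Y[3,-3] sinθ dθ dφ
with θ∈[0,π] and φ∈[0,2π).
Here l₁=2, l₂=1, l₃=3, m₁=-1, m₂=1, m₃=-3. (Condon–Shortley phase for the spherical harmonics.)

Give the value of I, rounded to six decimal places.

0.000000

m-sum = -1 + 1 − 3 = -3 ≠ 0 ⇒ I = 0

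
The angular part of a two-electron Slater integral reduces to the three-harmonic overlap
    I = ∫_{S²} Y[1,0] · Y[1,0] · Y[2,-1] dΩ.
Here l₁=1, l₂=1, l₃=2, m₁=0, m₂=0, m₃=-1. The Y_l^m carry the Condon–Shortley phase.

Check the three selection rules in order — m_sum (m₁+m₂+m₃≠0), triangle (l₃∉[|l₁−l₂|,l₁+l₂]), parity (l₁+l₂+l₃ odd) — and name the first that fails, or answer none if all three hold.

Σmᵢ = -1  ✗
l₃∈[|l₁−l₂|,l₁+l₂]=[0,2], have l₃=2
Σlᵢ = 4 ⇒ even

m_sum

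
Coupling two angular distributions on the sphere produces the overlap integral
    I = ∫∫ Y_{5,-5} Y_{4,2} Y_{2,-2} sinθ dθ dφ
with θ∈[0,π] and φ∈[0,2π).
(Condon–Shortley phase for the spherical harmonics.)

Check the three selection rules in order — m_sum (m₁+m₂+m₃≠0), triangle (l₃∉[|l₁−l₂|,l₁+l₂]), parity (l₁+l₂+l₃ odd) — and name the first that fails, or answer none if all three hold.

m₁+m₂+m₃ = -5 + 2 − 2 = -5  ✗
triangle: |5−4|=1 ≤ l₃=2 ≤ 5+4=9
parity: l₁+l₂+l₃ = 11 is odd

m_sum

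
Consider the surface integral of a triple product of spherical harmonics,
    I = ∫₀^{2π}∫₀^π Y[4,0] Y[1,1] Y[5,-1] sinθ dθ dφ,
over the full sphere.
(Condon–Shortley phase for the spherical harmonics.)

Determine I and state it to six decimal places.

m-sum 0 ✓  L=10 even ✓  3≤5≤5 ✓
Π(2lᵢ+1) = 9×3×11 = 297
triangle coeff Δ(4,1,5) = 1/495
Σ_t [0,0]: t=0:+1/576 = 1/576
(3j)²=5/99 [(4 1 5; 0 0 0)], sign=-1
Σ_t [0,0]: t=0:+1/1152 = 1/1152
(3j)²=1/33 [(4 1 5; 0 1 -1)], sign=+1
⇒ 4πI² = 5/11
I = (-1)√(5/11/(4π)) = -0.19018827

-0.190188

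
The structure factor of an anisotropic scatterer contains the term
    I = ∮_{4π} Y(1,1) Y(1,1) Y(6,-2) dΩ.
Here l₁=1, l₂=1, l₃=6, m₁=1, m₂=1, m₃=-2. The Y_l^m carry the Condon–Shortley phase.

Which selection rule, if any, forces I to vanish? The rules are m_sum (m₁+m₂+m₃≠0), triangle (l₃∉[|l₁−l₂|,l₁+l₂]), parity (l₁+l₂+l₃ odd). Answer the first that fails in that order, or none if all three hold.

azimuthal sum: 1 + 1 − 2 = 0  ✓
0 ≤ 6 ≤ 2 (triangle on l)  ✗
L = 1 + 1 + 6 = 8 (even)

triangle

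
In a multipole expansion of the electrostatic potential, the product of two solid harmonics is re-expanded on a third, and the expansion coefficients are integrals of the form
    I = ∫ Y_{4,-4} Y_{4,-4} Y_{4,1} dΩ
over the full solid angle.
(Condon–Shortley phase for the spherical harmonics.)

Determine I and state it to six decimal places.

0.000000

-4 − 4 + 1 = -7 ≠ 0: azimuthal integral kills it; I = 0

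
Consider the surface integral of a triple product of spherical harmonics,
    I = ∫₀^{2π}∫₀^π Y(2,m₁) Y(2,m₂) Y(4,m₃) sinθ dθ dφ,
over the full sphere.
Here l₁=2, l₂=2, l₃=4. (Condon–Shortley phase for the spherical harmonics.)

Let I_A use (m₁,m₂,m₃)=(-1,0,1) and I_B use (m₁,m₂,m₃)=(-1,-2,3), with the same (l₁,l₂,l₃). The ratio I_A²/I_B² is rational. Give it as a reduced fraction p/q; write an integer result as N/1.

Shared (l₁,l₂,l₃)=(2,2,4): N and (l;000)² cancel in I_A²/I_B².
A: Δ = 0!·4!·4!/9! = 1/630; Racah Σ t=0..0: t=0:+1/24 = 1/24; ⇒ 3j(2 2 4; -1 0 1)² = 1/21, sgn -1
B: Δ = 0!·4!·4!/9! = 1/630; Racah Σ t=0..0: t=0:+1/144 = 1/144; ⇒ 3j(2 2 4; -1 -2 3)² = 1/18, sgn -1
I_A²/I_B² = (1/21)/(1/18) = 6/7

6/7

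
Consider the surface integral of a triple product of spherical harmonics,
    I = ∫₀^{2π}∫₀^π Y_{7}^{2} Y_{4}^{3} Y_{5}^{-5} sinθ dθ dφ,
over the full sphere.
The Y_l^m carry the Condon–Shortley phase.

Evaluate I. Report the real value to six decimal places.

Rules hold: Σm=0, L=16 even, 3≤5≤11.
N = 15·9·11 = 1485
Δ = 6!·8!·2!/17! = 1/6126120
Racah Σ t=2..4: t=2:+1/69120 t=3:−1/20736 t=4:+1/69120 = -1/51840
⇒ 3j(7 4 5; 0 0 0)² = 280/21879, sgn +1
Racah Σ t=5..5: t=5:−1/9676800 = -1/9676800
⇒ 3j(7 4 5; 2 3 -5)² = 27/19448, sgn -1
4πI² = N·(3j₀)²·(3jₘ)² = 14175/537251
I = -1·√(0.0263843/4π) = -0.04582136

-0.045821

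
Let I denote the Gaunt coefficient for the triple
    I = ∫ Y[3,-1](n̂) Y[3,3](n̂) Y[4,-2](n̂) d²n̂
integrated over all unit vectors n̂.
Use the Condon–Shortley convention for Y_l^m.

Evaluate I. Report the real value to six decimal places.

-0.188451

m-sum 0 ✓  L=10 even ✓  0≤4≤6 ✓
Π(2lᵢ+1) = 7×7×9 = 441
triangle coeff Δ(3,3,4) = 1/34650
Σ_t [0,2]: t=0:+1/72 t=1:−1/16 t=2:+1/72 = -5/144
(3j)²=2/77 [(3 3 4; 0 0 0)], sign=-1
Σ_t [2,2]: t=2:+1/192 = 1/192
(3j)²=3/77 [(3 3 4; -1 3 -2)], sign=+1
⇒ 4πI² = 54/121
I = (-1)√(54/121/(4π)) = -0.18845135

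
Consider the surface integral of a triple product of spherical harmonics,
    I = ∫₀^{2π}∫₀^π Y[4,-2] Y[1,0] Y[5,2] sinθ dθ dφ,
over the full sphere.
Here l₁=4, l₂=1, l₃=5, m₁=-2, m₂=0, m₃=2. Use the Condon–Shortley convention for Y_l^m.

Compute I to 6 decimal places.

0.225034

Rules hold: Σm=0, L=10 even, 3≤5≤5.
N = 9·3·11 = 297
Δ = 0!·8!·2!/11! = 1/495
Racah Σ t=0..0: t=0:+1/576 = 1/576
⇒ 3j(4 1 5; 0 0 0)² = 5/99, sgn -1
Racah Σ t=0..0: t=0:+1/1440 = 1/1440
⇒ 3j(4 1 5; -2 0 2)² = 7/165, sgn -1
4πI² = N·(3j₀)²·(3jₘ)² = 7/11
I = +1·√(0.636364/4π) = 0.22503380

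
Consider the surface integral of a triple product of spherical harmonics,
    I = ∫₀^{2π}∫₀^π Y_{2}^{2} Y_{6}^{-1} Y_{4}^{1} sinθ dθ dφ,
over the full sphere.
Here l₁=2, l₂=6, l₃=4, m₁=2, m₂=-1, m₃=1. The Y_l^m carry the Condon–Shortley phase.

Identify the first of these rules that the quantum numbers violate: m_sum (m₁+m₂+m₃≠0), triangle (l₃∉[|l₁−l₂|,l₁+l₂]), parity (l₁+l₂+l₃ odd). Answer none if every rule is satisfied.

m₁+m₂+m₃ = 2 − 1 + 1 = 2  ✗
triangle: |2−6|=4 ≤ l₃=4 ≤ 2+6=8
parity: l₁+l₂+l₃ = 12 is even

m_sum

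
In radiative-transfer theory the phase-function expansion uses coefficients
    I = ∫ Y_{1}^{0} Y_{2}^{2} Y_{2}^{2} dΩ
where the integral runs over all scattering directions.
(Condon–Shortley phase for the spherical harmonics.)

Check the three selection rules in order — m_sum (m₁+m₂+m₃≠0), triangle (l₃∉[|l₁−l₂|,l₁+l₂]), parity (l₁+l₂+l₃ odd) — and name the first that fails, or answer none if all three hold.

m_sum

Σmᵢ = 4  ✗
l₃∈[|l₁−l₂|,l₁+l₂]=[1,3], have l₃=2
Σlᵢ = 5 ⇒ odd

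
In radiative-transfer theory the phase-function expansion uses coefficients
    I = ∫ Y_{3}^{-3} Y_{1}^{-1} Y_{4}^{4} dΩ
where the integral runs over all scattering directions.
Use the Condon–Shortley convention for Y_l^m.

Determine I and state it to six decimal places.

Rules hold: Σm=0, L=8 even, 2≤4≤4.
N = 7·3·9 = 189
Δ = 0!·6!·2!/9! = 1/252
Racah Σ t=0..0: t=0:+1/36 = 1/36
⇒ 3j(3 1 4; 0 0 0)² = 4/63, sgn +1
Racah Σ t=0..0: t=0:+1/1440 = 1/1440
⇒ 3j(3 1 4; -3 -1 4)² = 1/9, sgn +1
4πI² = N·(3j₀)²·(3jₘ)² = 4/3
I = +1·√(1.33333/4π) = 0.32573501

0.325735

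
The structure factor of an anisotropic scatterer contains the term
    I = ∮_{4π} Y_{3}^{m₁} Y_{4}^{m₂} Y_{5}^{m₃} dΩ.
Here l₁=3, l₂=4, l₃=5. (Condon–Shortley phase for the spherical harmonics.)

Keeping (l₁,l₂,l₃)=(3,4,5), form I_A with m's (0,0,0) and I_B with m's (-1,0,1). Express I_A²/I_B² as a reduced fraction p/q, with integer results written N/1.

360/121

l's match ⇒ only the (l;m) 3-j factors differ between A and B.
A: triangle coeff Δ(3,4,5) = 1/180180; Σ_t [0,2]: t=0:+1/576 t=1:−1/144 t=2:+1/576 = -1/288; (3j)²=20/1001 [(3 4 5; 0 0 0)], sign=+1
B: triangle coeff Δ(3,4,5) = 1/180180; Σ_t [0,2]: t=0:+1/2304 t=1:−1/216 t=2:+1/384 = -11/6912; (3j)²=11/1638 [(3 4 5; -1 0 1)], sign=-1
I_A²/I_B² = (20/1001)/(11/1638) = 360/121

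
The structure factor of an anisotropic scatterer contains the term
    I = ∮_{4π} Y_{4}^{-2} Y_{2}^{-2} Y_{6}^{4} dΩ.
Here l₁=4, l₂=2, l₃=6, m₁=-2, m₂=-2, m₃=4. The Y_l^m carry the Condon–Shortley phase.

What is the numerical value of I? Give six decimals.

m-sum 0 ✓  L=12 even ✓  2≤6≤6 ✓
Π(2lᵢ+1) = 9×5×13 = 585
triangle coeff Δ(4,2,6) = 1/6435
Σ_t [0,0]: t=0:+1/2304 = 1/2304
(3j)²=5/143 [(4 2 6; 0 0 0)], sign=+1
Σ_t [0,0]: t=0:+1/34560 = 1/34560
(3j)²=14/429 [(4 2 6; -2 -2 4)], sign=+1
⇒ 4πI² = 1050/1573
I = (+1)√(1050/1573/(4π)) = 0.23047581

0.230476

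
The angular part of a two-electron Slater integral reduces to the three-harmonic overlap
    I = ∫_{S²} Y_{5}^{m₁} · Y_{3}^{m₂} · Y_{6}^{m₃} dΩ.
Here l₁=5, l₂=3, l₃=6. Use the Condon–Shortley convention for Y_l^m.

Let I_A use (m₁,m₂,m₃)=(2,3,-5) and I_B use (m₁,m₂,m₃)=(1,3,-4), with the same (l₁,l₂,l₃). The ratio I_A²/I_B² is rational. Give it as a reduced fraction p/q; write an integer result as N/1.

l's match ⇒ only the (l;m) 3-j factors differ between A and B.
A: triangle coeff Δ(5,3,6) = 1/675675; Σ_t [2,2]: t=2:+1/241920 = 1/241920; (3j)²=2/91 [(5 3 6; 2 3 -5)], sign=-1
B: triangle coeff Δ(5,3,6) = 1/675675; Σ_t [2,2]: t=2:+1/69120 = 1/69120; (3j)²=4/143 [(5 3 6; 1 3 -4)], sign=+1
I_A²/I_B² = (2/91)/(4/143) = 11/14

11/14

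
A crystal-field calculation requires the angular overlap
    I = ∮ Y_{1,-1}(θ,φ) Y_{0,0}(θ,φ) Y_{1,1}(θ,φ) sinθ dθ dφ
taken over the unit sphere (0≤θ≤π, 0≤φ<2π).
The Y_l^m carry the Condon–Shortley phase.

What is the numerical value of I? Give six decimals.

-0.282095

m-sum 0 ✓  L=2 even ✓  1≤1≤1 ✓
Π(2lᵢ+1) = 3×1×3 = 9
triangle coeff Δ(1,0,1) = 1/3
Σ_t [0,0]: t=0:+1/1 = 1/1
(3j)²=1/3 [(1 0 1; 0 0 0)], sign=-1
Σ_t [0,0]: t=0:+1/2 = 1/2
(3j)²=1/3 [(1 0 1; -1 0 1)], sign=+1
⇒ 4πI² = 1/1
I = (-1)√(1/1/(4π)) = -0.28209479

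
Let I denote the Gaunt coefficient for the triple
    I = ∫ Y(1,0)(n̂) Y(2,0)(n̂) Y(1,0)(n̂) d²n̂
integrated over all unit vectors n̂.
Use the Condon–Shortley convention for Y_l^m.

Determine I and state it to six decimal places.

Checks pass: Σm=0; 4 even; l₃=1∈[1,3].
(2·1+1)(2·2+1)(2·1+1) = 45
Δ: 2! 0! 2! / 5! → 1/30
sum: t=1:−1/1 = -1/1
3j²(1 2 1; 0 0 0) = Δ·Π!·Σ² = 2/15  (sign +1)
(m-triple is (0,0,0) — same symbol as above.)
combine: 4πI² = 45·2/15·2/15 = 4/5
take √, sign +1: I = 0.25231325

0.252313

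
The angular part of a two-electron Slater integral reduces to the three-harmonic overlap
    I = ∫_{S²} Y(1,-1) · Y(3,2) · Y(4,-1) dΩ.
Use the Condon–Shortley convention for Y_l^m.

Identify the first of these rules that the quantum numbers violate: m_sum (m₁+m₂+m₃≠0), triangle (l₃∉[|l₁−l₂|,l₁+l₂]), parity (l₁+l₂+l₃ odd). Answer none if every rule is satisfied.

none

Σmᵢ = 0  ✓
l₃∈[|l₁−l₂|,l₁+l₂]=[2,4], have l₃=4  ✓
Σlᵢ = 8 ⇒ even  ✓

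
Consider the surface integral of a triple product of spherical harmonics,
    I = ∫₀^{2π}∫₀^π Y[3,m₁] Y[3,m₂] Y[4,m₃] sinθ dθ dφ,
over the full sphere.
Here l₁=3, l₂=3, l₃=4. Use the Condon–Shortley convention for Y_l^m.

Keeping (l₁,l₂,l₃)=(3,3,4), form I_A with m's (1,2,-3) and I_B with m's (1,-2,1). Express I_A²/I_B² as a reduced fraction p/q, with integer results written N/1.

l's match ⇒ only the (l;m) 3-j factors differ between A and B.
A: triangle coeff Δ(3,3,4) = 1/34650; Σ_t [1,2]: t=1:−1/144 t=2:+1/288 = -1/288; (3j)²=1/99 [(3 3 4; 1 2 -3)], sign=+1
B: triangle coeff Δ(3,3,4) = 1/34650; Σ_t [0,1]: t=0:+1/48 t=1:−1/144 = 1/72; (3j)²=16/693 [(3 3 4; 1 -2 1)], sign=-1
I_A²/I_B² = (1/99)/(16/693) = 7/16

7/16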